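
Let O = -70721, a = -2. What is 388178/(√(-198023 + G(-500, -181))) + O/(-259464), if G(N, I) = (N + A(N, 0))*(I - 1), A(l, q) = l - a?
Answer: 70721/259464 - 55454*I*√16387/2341 ≈ 0.27257 - 3032.4*I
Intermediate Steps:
A(l, q) = 2 + l (A(l, q) = l - 1*(-2) = l + 2 = 2 + l)
G(N, I) = (-1 + I)*(2 + 2*N) (G(N, I) = (N + (2 + N))*(I - 1) = (2 + 2*N)*(-1 + I) = (-1 + I)*(2 + 2*N))
388178/(√(-198023 + G(-500, -181))) + O/(-259464) = 388178/(√(-198023 + (-2 - 2*(-500) + 2*(-181) + 2*(-181)*(-500)))) - 70721/(-259464) = 388178/(√(-198023 + (-2 + 1000 - 362 + 181000))) - 70721*(-1/259464) = 388178/(√(-198023 + 181636)) + 70721/259464 = 388178/(√(-16387)) + 70721/259464 = 388178/((I*√16387)) + 70721/259464 = 388178*(-I*√16387/16387) + 70721/259464 = -55454*I*√16387/2341 + 70721/259464 = 70721/259464 - 55454*I*√16387/2341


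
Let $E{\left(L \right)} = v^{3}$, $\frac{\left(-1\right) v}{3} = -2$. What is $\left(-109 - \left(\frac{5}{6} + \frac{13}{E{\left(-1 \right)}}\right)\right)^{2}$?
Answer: $\frac{563445169}{46656} \approx 12077.0$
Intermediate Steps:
$v = 6$ ($v = \left(-3\right) \left(-2\right) = 6$)
$E{\left(L \right)} = 216$ ($E{\left(L \right)} = 6^{3} = 216$)
$\left(-109 - \left(\frac{5}{6} + \frac{13}{E{\left(-1 \right)}}\right)\right)^{2} = \left(-109 - \left(\frac{5}{6} + \frac{13}{216}\right)\right)^{2} = \left(-109 - \frac{193}{216}\right)^{2} = \left(- \frac{23737}{216}\right)^{2} = \frac{563445169}{46656}$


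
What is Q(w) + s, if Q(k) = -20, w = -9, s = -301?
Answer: -321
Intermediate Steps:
Q(w) + s = -20 - 301 = -321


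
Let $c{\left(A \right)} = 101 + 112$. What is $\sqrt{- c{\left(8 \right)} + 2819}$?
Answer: $\sqrt{2606} \approx 51.049$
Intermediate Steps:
$c{\left(A \right)} = 213$
$\sqrt{- c{\left(8 \right)} + 2819} = \sqrt{\left(-1\right) 213 + 2819} = \sqrt{-213 + 2819} = \sqrt{2606}$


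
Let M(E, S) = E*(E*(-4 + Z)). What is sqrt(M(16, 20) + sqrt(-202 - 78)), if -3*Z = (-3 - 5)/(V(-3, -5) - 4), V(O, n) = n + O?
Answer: sqrt(-9728 + 18*I*sqrt(70))/3 ≈ 0.25448 + 32.878*I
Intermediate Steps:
V(O, n) = O + n
Z = -2/9 (Z = -(-3 - 5)/(3*((-3 - 5) - 4)) = -(-8)/(3*(-8 - 4)) = -(-8)/(3*(-12)) = -(-8)*(-1)/(3*12) = -1/3*2/3 = -2/9 ≈ -0.22222)
M(E, S) = -38*E**2/9 (M(E, S) = E*(E*(-4 - 2/9)) = E*(E*(-38/9)) = E*(-38*E/9) = -38*E**2/9)
sqrt(M(16, 20) + sqrt(-202 - 78)) = sqrt(-38/9*16**2 + sqrt(-202 - 78)) = sqrt(-38/9*256 + sqrt(-280)) = sqrt(-9728/9 + 2*I*sqrt(70))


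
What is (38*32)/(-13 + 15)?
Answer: 608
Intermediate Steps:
(38*32)/(-13 + 15) = 1216/2 = 1216*(1/2) = 608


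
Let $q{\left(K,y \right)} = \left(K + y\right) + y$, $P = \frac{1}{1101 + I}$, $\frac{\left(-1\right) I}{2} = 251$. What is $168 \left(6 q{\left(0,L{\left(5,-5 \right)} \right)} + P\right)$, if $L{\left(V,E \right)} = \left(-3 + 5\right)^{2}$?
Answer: $\frac{4830504}{599} \approx 8064.3$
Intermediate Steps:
$I = -502$ ($I = \left(-2\right) 251 = -502$)
$L{\left(V,E \right)} = 4$ ($L{\left(V,E \right)} = 2^{2} = 4$)
$P = \frac{1}{599}$ ($P = \frac{1}{1101 - 502} = \frac{1}{599} \approx 0.0016694$)
$q{\left(K,y \right)} = K + 2 y$
$168 \left(6 q{\left(0,L{\left(5,-5 \right)} \right)} + P\right) = 168 \left(6 \left(0 + 2 \cdot 4\right) + \frac{1}{599}\right) = 168 \left(6 \left(0 + 8\right) + \frac{1}{599}\right) = 168 \left(6 \cdot 8 + \frac{1}{599}\right) = 168 \left(48 + \frac{1}{599}\right) = 168 \cdot \frac{28753}{599} = \frac{4830504}{599}$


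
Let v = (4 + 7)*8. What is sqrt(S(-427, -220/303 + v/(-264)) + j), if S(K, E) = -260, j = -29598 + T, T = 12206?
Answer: 2*I*sqrt(4413) ≈ 132.86*I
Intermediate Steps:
v = 88 (v = 11*8 = 88)
j = -17392 (j = -29598 + 12206 = -17392)
sqrt(S(-427, -220/303 + v/(-264)) + j) = sqrt(-260 - 17392) = sqrt(-17652) = 2*I*sqrt(4413)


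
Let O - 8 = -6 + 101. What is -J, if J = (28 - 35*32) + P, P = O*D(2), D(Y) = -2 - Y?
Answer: 1504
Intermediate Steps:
O = 103 (O = 8 + (-6 + 101) = 8 + 95 = 103)
P = -412 (P = 103*(-2 - 1*2) = 103*(-2 - 2) = 103*(-4) = -412)
J = -1504 (J = (28 - 35*32) - 412 = (28 - 1120) - 412 = -1092 - 412 = -1504)
-J = -1*(-1504) = 1504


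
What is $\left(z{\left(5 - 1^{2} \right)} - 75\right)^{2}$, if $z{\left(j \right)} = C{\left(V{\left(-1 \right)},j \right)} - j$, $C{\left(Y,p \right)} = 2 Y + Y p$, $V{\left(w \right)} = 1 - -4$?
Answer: $2401$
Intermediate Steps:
$V{\left(w \right)} = 5$ ($V{\left(w \right)} = 1 + 4 = 5$)
$z{\left(j \right)} = 10 + 4 j$ ($z{\left(j \right)} = 5 \left(2 + j\right) - j = \left(10 + 5 j\right) - j = 10 + 4 j$)
$\left(z{\left(5 - 1^{2} \right)} - 75\right)^{2} = \left(\left(10 + 4 \left(5 - 1^{2}\right)\right) - 75\right)^{2} = \left(\left(10 + 4 \left(5 - 1\right)\right) - 75\right)^{2} = \left(\left(10 + 4 \cdot 4\right) - 75\right)^{2} = \left(\left(10 + 16\right) - 75\right)^{2} = \left(26 - 75\right)^{2} = \left(-49\right)^{2} = 2401$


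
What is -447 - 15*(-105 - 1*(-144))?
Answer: -1032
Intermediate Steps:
-447 - 15*(-105 - 1*(-144)) = -447 - 15*(-105 + 144) = -447 - 15*39 = -447 - 585 = -1032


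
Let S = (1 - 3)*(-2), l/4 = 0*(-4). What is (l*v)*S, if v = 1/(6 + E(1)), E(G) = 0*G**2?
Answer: 0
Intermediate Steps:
E(G) = 0
l = 0 (l = 4*(0*(-4)) = 4*0 = 0)
v = 1/6 (v = 1/(6 + 0) = 1/6 ≈ 0.16667)
S = 4 (S = -2*(-2) = 4)
(l*v)*S = (0*(1/6))*4 = 0*4 = 0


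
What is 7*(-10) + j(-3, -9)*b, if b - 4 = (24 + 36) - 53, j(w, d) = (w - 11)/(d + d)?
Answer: -553/9 ≈ -61.444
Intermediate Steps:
j(w, d) = (-11 + w)/(2*d) (j(w, d) = (-11 + w)/((2*d)) = (-11 + w)*(1/(2*d)) = (-11 + w)/(2*d))
b = 11 (b = 4 + ((24 + 36) - 53) = 4 + (60 - 53) = 4 + 7 = 11)
7*(-10) + j(-3, -9)*b = 7*(-10) + ((½)*(-11 - 3)/(-9))*11 = -70 + ((½)*(-⅑)*(-14))*11 = -70 + (7/9)*11 = -70 + 77/9 = -553/9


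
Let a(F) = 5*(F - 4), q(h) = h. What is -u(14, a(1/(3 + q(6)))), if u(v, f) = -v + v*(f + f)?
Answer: 5026/9 ≈ 558.44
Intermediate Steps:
a(F) = -20 + 5*F (a(F) = 5*(-4 + F) = -20 + 5*F)
u(v, f) = -v + 2*f*v (u(v, f) = -v + v*(2*f) = -v + 2*f*v)
-u(14, a(1/(3 + q(6)))) = -14*(-1 + 2*(-20 + 5/(3 + 6))) = -14*(-1 + 2*(-20 + 5/9)) = -14*(-1 + 2*(-175/9)) = -14*(-1 - 350/9) = -14*(-359)/9 = -1*(-5026/9) = 5026/9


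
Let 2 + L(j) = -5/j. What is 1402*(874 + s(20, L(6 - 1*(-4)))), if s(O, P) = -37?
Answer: 1173474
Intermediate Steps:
L(j) = -2 - 5/j
1402*(874 + s(20, L(6 - 1*(-4)))) = 1402*(874 - 37) = 1402*837 = 1173474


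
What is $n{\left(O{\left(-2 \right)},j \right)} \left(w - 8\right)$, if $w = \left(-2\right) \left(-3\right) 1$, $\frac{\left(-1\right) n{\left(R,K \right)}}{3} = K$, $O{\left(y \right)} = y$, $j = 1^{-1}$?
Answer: $6$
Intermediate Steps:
$j = 1$
$n{\left(R,K \right)} = - 3 K$
$w = 6$ ($w = 6 \cdot 1 = 6$)
$n{\left(O{\left(-2 \right)},j \right)} \left(w - 8\right) = \left(-3\right) 1 \left(6 - 8\right) = \left(-3\right) \left(-2\right) = 6$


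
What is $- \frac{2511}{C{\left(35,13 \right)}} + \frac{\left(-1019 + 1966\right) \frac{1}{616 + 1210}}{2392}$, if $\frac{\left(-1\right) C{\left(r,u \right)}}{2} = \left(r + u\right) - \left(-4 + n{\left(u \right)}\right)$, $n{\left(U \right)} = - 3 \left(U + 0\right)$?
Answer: $\frac{421834541}{30574544} \approx 13.797$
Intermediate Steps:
$n{\left(U \right)} = - 3 U$
$C{\left(r,u \right)} = -8 - 8 u - 2 r$ ($C{\left(r,u \right)} = - 2 \left(\left(r + u\right) - \left(-4 - 3 u\right)\right) = - 2 \left(\left(r + u\right) + \left(4 + 3 u\right)\right) = - 2 \left(4 + r + 4 u\right) = -8 - 8 u - 2 r$)
$- \frac{2511}{C{\left(35,13 \right)}} + \frac{\left(-1019 + 1966\right) \frac{1}{616 + 1210}}{2392} = - \frac{2511}{-8 - 104 - 70} + \frac{\left(-1019 + 1966\right) \frac{1}{616 + 1210}}{2392} = - \frac{2511}{-8 - 104 - 70} + \frac{947}{1826} \cdot \frac{1}{2392} = - \frac{2511}{-182} + 947 \cdot \frac{1}{1826} \cdot \frac{1}{2392} = \left(-2511\right) \left(- \frac{1}{182}\right) + \frac{947}{1826} \cdot \frac{1}{2392} = \frac{2511}{182} + \frac{947}{4367792} = \frac{421834541}{30574544}$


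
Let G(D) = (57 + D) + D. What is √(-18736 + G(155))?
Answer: 3*I*√2041 ≈ 135.53*I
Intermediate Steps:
G(D) = 57 + 2*D
√(-18736 + G(155)) = √(-18736 + (57 + 2*155)) = √(-18736 + (57 + 310)) = √(-18736 + 367) = √(-18369) = 3*I*√2041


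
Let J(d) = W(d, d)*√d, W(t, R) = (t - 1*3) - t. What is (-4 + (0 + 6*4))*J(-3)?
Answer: -60*I*√3 ≈ -103.92*I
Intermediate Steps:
W(t, R) = -3 (W(t, R) = (t - 3) - t = (-3 + t) - t = -3)
J(d) = -3*√d
(-4 + (0 + 6*4))*J(-3) = (-4 + (0 + 6*4))*(-3*I*√3) = (-4 + (0 + 24))*(-3*I*√3) = (-4 + 24)*(-3*I*√3) = 20*(-3*I*√3) = -60*I*√3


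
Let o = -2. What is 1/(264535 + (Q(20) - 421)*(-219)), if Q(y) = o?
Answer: 1/357172 ≈ 2.7998e-6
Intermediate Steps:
Q(y) = -2
1/(264535 + (Q(20) - 421)*(-219)) = 1/(264535 + (-2 - 421)*(-219)) = 1/(264535 - 423*(-219)) = 1/(264535 + 92637) = 1/357172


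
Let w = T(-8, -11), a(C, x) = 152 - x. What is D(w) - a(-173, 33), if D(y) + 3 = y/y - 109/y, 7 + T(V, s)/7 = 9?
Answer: -1803/14 ≈ -128.79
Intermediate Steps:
T(V, s) = 14 (T(V, s) = -49 + 7*9 = -49 + 63 = 14)
w = 14
D(y) = -2 - 109/y (D(y) = -3 + (y/y - 109/y) = -3 + (1 - 109/y) = -2 - 109/y)
D(w) - a(-173, 33) = (-2 - 109/14) - (152 - 1*33) = (-2 - 109*1/14) - (152 - 33) = (-2 - 109/14) - 1*119 = -137/14 - 119 = -1803/14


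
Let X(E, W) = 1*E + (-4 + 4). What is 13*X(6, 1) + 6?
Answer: 84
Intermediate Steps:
X(E, W) = E (X(E, W) = E + 0 = E)
13*X(6, 1) + 6 = 13*6 + 6 = 78 + 6 = 84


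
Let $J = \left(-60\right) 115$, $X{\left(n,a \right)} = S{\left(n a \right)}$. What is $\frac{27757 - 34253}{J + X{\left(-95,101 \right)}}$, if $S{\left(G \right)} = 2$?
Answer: $\frac{3248}{3449} \approx 0.94172$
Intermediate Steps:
$X{\left(n,a \right)} = 2$
$J = -6900$
$\frac{27757 - 34253}{J + X{\left(-95,101 \right)}} = \frac{27757 - 34253}{-6900 + 2} = - \frac{6496}{-6898} = \left(-6496\right) \left(- \frac{1}{6898}\right) = \frac{3248}{3449}$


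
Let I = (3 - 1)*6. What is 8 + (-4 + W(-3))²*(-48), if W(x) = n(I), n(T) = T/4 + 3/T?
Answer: -19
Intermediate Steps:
I = 12 (I = 2*6 = 12)
n(T) = 3/T + T/4 (n(T) = T*(¼) + 3/T = T/4 + 3/T = 3/T + T/4)
W(x) = 13/4 (W(x) = 3/12 + (¼)*12 = 3*(1/12) + 3 = ¼ + 3 = 13/4)
8 + (-4 + W(-3))²*(-48) = 8 + (-4 + 13/4)²*(-48) = 8 + (-¾)²*(-48) = 8 + (9/16)*(-48) = 8 - 27 = -19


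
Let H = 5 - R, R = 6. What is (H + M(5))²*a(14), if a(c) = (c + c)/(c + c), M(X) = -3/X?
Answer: 64/25 ≈ 2.5600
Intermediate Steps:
H = -1 (H = 5 - 1*6 = 5 - 6 = -1)
a(c) = 1 (a(c) = (2*c)/((2*c)) = (2*c)*(1/(2*c)) = 1)
(H + M(5))²*a(14) = (-1 - 3/5)²*1 = (-1 - 3*⅕)²*1 = (-1 - ⅗)²*1 = (-8/5)²*1 = (64/25)*1 = 64/25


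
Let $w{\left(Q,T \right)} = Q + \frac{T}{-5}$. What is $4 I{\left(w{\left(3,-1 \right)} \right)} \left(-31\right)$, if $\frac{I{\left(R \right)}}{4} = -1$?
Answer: $496$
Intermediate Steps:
$w{\left(Q,T \right)} = Q - \frac{T}{5}$
$I{\left(R \right)} = -4$ ($I{\left(R \right)} = 4 \left(-1\right) = -4$)
$4 I{\left(w{\left(3,-1 \right)} \right)} \left(-31\right) = 4 \left(-4\right) \left(-31\right) = \left(-16\right) \left(-31\right) = 496$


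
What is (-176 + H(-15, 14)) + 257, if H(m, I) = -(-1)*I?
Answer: 95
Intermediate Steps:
H(m, I) = I
(-176 + H(-15, 14)) + 257 = (-176 + 14) + 257 = -162 + 257 = 95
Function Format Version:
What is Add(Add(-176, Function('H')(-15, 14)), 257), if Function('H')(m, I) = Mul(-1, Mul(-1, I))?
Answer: 95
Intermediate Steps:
Function('H')(m, I) = I
Add(Add(-176, Function('H')(-15, 14)), 257) = Add(Add(-176, 14), 257) = Add(-162, 257) = 95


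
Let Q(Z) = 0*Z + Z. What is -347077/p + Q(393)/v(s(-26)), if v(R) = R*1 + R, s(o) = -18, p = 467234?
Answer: -32686289/2803404 ≈ -11.660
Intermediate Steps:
Q(Z) = Z (Q(Z) = 0 + Z = Z)
v(R) = 2*R (v(R) = R + R = 2*R)
-347077/p + Q(393)/v(s(-26)) = -347077/467234 + 393/((2*(-18))) = -347077*1/467234 + 393/(-36) = -347077/467234 + 393*(-1/36) = -347077/467234 - 131/12 = -32686289/2803404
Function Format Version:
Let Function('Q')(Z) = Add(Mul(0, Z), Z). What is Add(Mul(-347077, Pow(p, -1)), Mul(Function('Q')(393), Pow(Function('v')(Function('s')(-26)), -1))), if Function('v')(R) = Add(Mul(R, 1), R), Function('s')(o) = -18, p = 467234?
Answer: Rational(-32686289, 2803404) ≈ -11.660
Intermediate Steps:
Function('Q')(Z) = Z (Function('Q')(Z) = Add(0, Z) = Z)
Function('v')(R) = Mul(2, R) (Function('v')(R) = Add(R, R) = Mul(2, R))
Add(Mul(-347077, Pow(p, -1)), Mul(Function('Q')(393), Pow(Function('v')(Function('s')(-26)), -1))) = Add(Mul(-347077, Pow(467234, -1)), Mul(393, Pow(Mul(2, -18), -1))) = Add(Mul(-347077, Rational(1, 467234)), Mul(393, Pow(-36, -1))) = Add(Rational(-347077, 467234), Mul(393, Rational(-1, 36))) = Add(Rational(-347077, 467234), Rational(-131, 12)) = Rational(-32686289, 2803404)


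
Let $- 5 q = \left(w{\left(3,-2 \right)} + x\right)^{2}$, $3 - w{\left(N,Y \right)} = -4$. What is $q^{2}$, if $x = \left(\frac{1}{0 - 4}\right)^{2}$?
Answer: $\frac{163047361}{1638400} \approx 99.516$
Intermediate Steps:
$w{\left(N,Y \right)} = 7$ ($w{\left(N,Y \right)} = 3 - -4 = 3 + 4 = 7$)
$x = \frac{1}{16}$ ($x = \left(\frac{1}{-4}\right)^{2} = \left(- \frac{1}{4}\right)^{2} = \frac{1}{16} \approx 0.0625$)
$q = - \frac{12769}{1280}$ ($q = - \frac{\left(7 + \frac{1}{16}\right)^{2}}{5} = - \frac{\left(\frac{113}{16}\right)^{2}}{5} = \left(- \frac{1}{5}\right) \frac{12769}{256} = - \frac{12769}{1280} \approx -9.9758$)
$q^{2} = \left(- \frac{12769}{1280}\right)^{2} = \frac{163047361}{1638400}$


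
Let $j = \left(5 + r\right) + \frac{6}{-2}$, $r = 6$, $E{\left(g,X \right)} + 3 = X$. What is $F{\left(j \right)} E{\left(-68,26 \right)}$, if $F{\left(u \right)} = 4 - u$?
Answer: $-92$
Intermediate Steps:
$E{\left(g,X \right)} = -3 + X$
$j = 8$ ($j = \left(5 + 6\right) + \frac{6}{-2} = 11 + 6 \left(- \frac{1}{2}\right) = 11 - 3 = 8$)
$F{\left(j \right)} E{\left(-68,26 \right)} = \left(4 - 8\right) \left(-3 + 26\right) = \left(4 - 8\right) 23 = \left(-4\right) 23 = -92$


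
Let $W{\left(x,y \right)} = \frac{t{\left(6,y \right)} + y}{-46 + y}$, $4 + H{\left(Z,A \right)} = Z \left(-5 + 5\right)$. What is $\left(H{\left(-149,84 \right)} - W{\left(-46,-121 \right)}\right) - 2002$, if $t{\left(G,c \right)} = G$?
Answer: $- \frac{335117}{167} \approx -2006.7$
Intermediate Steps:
$H{\left(Z,A \right)} = -4$ ($H{\left(Z,A \right)} = -4 + Z \left(-5 + 5\right) = -4 + Z 0 = -4 + 0 = -4$)
$W{\left(x,y \right)} = \frac{6 + y}{-46 + y}$
$\left(H{\left(-149,84 \right)} - W{\left(-46,-121 \right)}\right) - 2002 = \left(-4 - \frac{6 - 121}{-46 - 121}\right) - 2002 = \left(-4 - \frac{1}{-167} \left(-115\right)\right) - 2002 = \left(-4 - \left(- \frac{1}{167}\right) \left(-115\right)\right) - 2002 = \left(-4 - \frac{115}{167}\right) - 2002 = - \frac{783}{167} - 2002 = - \frac{335117}{167}$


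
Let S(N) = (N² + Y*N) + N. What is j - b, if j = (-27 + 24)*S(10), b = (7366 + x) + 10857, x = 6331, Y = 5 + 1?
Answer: -25064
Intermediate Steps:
Y = 6
S(N) = N² + 7*N (S(N) = (N² + 6*N) + N = N² + 7*N)
b = 24554 (b = (7366 + 6331) + 10857 = 13697 + 10857 = 24554)
j = -510 (j = (-27 + 24)*(10*(7 + 10)) = -30*17 = -3*170 = -510)
j - b = -510 - 1*24554 = -510 - 24554 = -25064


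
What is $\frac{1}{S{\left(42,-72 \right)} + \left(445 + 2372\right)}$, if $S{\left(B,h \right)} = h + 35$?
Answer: $\frac{1}{2780} \approx 0.00035971$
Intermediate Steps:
$S{\left(B,h \right)} = 35 + h$
$\frac{1}{S{\left(42,-72 \right)} + \left(445 + 2372\right)} = \frac{1}{\left(35 - 72\right) + \left(445 + 2372\right)} = \frac{1}{-37 + 2817} = \frac{1}{2780}$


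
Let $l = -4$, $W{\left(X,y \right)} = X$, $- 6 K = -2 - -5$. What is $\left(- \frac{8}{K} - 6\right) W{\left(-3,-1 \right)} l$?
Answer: $120$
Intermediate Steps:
$K = - \frac{1}{2}$ ($K = - \frac{-2 - -5}{6} = - \frac{-2 + 5}{6} = \left(- \frac{1}{6}\right) 3 = - \frac{1}{2} \approx -0.5$)
$\left(- \frac{8}{K} - 6\right) W{\left(-3,-1 \right)} l = \left(- \frac{8}{- \frac{1}{2}} - 6\right) \left(-3\right) \left(-4\right) = \left(\left(-8\right) \left(-2\right) - 6\right) \left(-3\right) \left(-4\right) = \left(16 - 6\right) \left(-3\right) \left(-4\right) = 10 \left(-3\right) \left(-4\right) = \left(-30\right) \left(-4\right) = 120$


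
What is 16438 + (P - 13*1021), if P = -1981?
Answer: 1184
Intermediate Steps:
16438 + (P - 13*1021) = 16438 + (-1981 - 13*1021) = 16438 + (-1981 - 13273) = 16438 - 15254 = 1184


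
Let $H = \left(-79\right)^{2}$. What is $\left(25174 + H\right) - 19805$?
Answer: $11610$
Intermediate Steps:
$H = 6241$
$\left(25174 + H\right) - 19805 = \left(25174 + 6241\right) - 19805 = 31415 - 19805 = 11610$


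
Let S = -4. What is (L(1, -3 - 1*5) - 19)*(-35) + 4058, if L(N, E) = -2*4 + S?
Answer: 5143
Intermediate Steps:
L(N, E) = -12 (L(N, E) = -2*4 - 4 = -8 - 4 = -12)
(L(1, -3 - 1*5) - 19)*(-35) + 4058 = (-12 - 19)*(-35) + 4058 = -31*(-35) + 4058 = 1085 + 4058 = 5143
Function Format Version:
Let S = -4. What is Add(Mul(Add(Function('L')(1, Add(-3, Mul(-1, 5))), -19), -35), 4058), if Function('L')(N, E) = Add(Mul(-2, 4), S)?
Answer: 5143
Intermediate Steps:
Function('L')(N, E) = -12 (Function('L')(N, E) = Add(Mul(-2, 4), -4) = Add(-8, -4) = -12)
Add(Mul(Add(Function('L')(1, Add(-3, Mul(-1, 5))), -19), -35), 4058) = Add(Mul(Add(-12, -19), -35), 4058) = Add(Mul(-31, -35), 4058) = Add(1085, 4058) = 5143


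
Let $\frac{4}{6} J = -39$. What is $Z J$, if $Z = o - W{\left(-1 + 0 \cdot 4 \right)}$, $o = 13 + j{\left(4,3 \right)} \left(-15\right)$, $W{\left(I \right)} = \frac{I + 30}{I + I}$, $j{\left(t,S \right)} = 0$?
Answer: $- \frac{6435}{4} \approx -1608.8$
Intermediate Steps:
$W{\left(I \right)} = \frac{30 + I}{2 I}$
$J = - \frac{117}{2}$ ($J = \frac{3}{2} \left(-39\right) = - \frac{117}{2} \approx -58.5$)
$o = 13$ ($o = 13 + 0 \left(-15\right) = 13 + 0 = 13$)
$Z = \frac{55}{2}$ ($Z = 13 - \frac{30 + \left(-1 + 0 \cdot 4\right)}{2 \left(-1 + 0 \cdot 4\right)} = 13 - \frac{30 + \left(-1 + 0\right)}{2 \left(-1 + 0\right)} = 13 - \frac{30 - 1}{2 \left(-1\right)} = 13 - \frac{1}{2} \left(-1\right) 29 = 13 - - \frac{29}{2} = 13 + \frac{29}{2} = \frac{55}{2} \approx 27.5$)
$Z J = \frac{55}{2} \left(- \frac{117}{2}\right) = - \frac{6435}{4}$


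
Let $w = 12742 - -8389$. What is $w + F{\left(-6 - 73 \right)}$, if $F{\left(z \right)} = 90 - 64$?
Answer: $21157$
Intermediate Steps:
$F{\left(z \right)} = 26$
$w = 21131$ ($w = 12742 + 8389 = 21131$)
$w + F{\left(-6 - 73 \right)} = 21131 + 26 = 21157$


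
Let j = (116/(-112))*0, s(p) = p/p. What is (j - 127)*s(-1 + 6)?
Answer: -127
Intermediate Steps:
s(p) = 1
j = 0 (j = (116*(-1/112))*0 = -29/28*0 = 0)
(j - 127)*s(-1 + 6) = (0 - 127)*1 = -127*1 = -127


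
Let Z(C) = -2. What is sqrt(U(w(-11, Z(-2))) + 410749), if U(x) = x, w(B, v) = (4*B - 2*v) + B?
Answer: sqrt(410698) ≈ 640.86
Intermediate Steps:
w(B, v) = -2*v + 5*B (w(B, v) = (-2*v + 4*B) + B = -2*v + 5*B)
sqrt(U(w(-11, Z(-2))) + 410749) = sqrt((-2*(-2) + 5*(-11)) + 410749) = sqrt((4 - 55) + 410749) = sqrt(-51 + 410749) = sqrt(410698)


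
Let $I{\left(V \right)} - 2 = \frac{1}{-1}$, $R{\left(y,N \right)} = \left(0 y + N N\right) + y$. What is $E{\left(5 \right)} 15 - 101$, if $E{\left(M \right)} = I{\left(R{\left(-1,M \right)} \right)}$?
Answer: $-86$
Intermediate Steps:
$R{\left(y,N \right)} = y + N^{2}$ ($R{\left(y,N \right)} = \left(0 + N^{2}\right) + y = N^{2} + y = y + N^{2}$)
$I{\left(V \right)} = 1$ ($I{\left(V \right)} = 2 + \frac{1}{-1} = 2 - 1 = 1$)
$E{\left(M \right)} = 1$
$E{\left(5 \right)} 15 - 101 = 1 \cdot 15 - 101 = 15 - 101 = -86$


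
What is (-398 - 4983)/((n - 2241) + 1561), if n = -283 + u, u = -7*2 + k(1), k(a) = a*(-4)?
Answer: 5381/981 ≈ 5.4852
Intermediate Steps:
k(a) = -4*a
u = -18 (u = -7*2 - 4*1 = -14 - 4 = -18)
n = -301 (n = -283 - 18 = -301)
(-398 - 4983)/((n - 2241) + 1561) = (-398 - 4983)/((-301 - 2241) + 1561) = -5381/(-2542 + 1561) = -5381/(-981) = -5381*(-1/981) = 5381/981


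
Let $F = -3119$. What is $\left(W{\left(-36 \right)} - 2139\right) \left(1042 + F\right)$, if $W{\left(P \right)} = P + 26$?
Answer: $4463473$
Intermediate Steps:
$W{\left(P \right)} = 26 + P$
$\left(W{\left(-36 \right)} - 2139\right) \left(1042 + F\right) = \left(\left(26 - 36\right) - 2139\right) \left(1042 - 3119\right) = \left(-10 - 2139\right) \left(-2077\right) = \left(-2149\right) \left(-2077\right) = 4463473$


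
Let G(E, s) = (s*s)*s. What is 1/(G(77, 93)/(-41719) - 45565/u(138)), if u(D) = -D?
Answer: 5757222/1789924969 ≈ 0.0032165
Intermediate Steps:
G(E, s) = s³ (G(E, s) = s²*s = s³)
1/(G(77, 93)/(-41719) - 45565/u(138)) = 1/(93³/(-41719) - 45565/((-1*138))) = 1/(804357*(-1/41719) - 45565/(-138)) = 1/(-804357/41719 - 45565*(-1/138)) = 1/(-804357/41719 + 45565/138) = 1/(1789924969/5757222) = 5757222/1789924969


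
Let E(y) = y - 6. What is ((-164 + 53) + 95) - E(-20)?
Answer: 10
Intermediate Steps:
E(y) = -6 + y
((-164 + 53) + 95) - E(-20) = ((-164 + 53) + 95) - (-6 - 20) = (-111 + 95) - 1*(-26) = -16 + 26 = 10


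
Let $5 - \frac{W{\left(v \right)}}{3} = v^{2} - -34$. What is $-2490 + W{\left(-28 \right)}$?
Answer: $-4929$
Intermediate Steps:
$W{\left(v \right)} = -87 - 3 v^{2}$ ($W{\left(v \right)} = 15 - 3 \left(v^{2} - -34\right) = 15 - 3 \left(v^{2} + 34\right) = 15 - 3 \left(34 + v^{2}\right) = 15 - \left(102 + 3 v^{2}\right) = -87 - 3 v^{2}$)
$-2490 + W{\left(-28 \right)} = -2490 - \left(87 + 3 \left(-28\right)^{2}\right) = -2490 - 2439 = -4929$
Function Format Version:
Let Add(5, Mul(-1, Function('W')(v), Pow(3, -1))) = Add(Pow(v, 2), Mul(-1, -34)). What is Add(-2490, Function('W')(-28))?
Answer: -4929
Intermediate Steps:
Function('W')(v) = Add(-87, Mul(-3, Pow(v, 2))) (Function('W')(v) = Add(15, Mul(-3, Add(Pow(v, 2), Mul(-1, -34)))) = Add(15, Mul(-3, Add(Pow(v, 2), 34))) = Add(15, Mul(-3, Add(34, Pow(v, 2)))) = Add(15, Add(-102, Mul(-3, Pow(v, 2)))) = Add(-87, Mul(-3, Pow(v, 2))))
Add(-2490, Function('W')(-28)) = Add(-2490, Add(-87, Mul(-3, Pow(-28, 2)))) = Add(-2490, Add(-87, Mul(-3, 784))) = Add(-2490, Add(-87, -2352)) = Add(-2490, -2439) = -4929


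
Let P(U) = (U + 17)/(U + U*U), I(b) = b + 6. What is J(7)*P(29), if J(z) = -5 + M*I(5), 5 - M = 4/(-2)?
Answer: 552/145 ≈ 3.8069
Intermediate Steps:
I(b) = 6 + b
M = 7 (M = 5 - 4/(-2) = 5 - 4*(-1)/2 = 5 - 1*(-2) = 5 + 2 = 7)
P(U) = (17 + U)/(U + U**2)
J(z) = 72 (J(z) = -5 + 7*(6 + 5) = -5 + 7*11 = -5 + 77 = 72)
J(7)*P(29) = 72*((17 + 29)/(29*(1 + 29))) = 72*((1/29)*46/30) = 72*((1/29)*(1/30)*46) = 72*(23/435) = 552/145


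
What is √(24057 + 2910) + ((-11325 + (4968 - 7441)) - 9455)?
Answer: -23253 + √26967 ≈ -23089.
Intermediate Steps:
√(24057 + 2910) + ((-11325 + (4968 - 7441)) - 9455) = √26967 + ((-11325 - 2473) - 9455) = √26967 + (-13798 - 9455) = √26967 - 23253 = -23253 + √26967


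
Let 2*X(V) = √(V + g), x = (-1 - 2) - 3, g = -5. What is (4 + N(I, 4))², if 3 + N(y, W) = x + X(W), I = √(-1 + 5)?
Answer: (10 - I)²/4 ≈ 24.75 - 5.0*I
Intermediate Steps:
I = 2 (I = √4 = 2)
x = -6 (x = -3 - 3 = -6)
X(V) = √(-5 + V)/2 (X(V) = √(V - 5)/2 = √(-5 + V)/2)
N(y, W) = -9 + √(-5 + W)/2 (N(y, W) = -3 + (-6 + √(-5 + W)/2) = -9 + √(-5 + W)/2)
(4 + N(I, 4))² = (4 + (-9 + √(-5 + 4)/2))² = (4 + (-9 + √(-1)/2))² = (4 + (-9 + I/2))² = (-5 + I/2)²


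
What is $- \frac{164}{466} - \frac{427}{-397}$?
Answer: $\frac{66937}{92501} \approx 0.72364$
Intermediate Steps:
$- \frac{164}{466} - \frac{427}{-397} = \left(-164\right) \frac{1}{466} - - \frac{427}{397} = - \frac{82}{233} + \frac{427}{397} = \frac{66937}{92501}$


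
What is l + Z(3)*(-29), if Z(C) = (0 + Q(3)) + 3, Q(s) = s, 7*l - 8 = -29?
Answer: -177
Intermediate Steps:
l = -3 (l = 8/7 + (⅐)*(-29) = 8/7 - 29/7 = -3)
Z(C) = 6 (Z(C) = (0 + 3) + 3 = 3 + 3 = 6)
l + Z(3)*(-29) = -3 + 6*(-29) = -3 - 174 = -177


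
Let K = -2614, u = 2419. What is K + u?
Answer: -195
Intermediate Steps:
K + u = -2614 + 2419 = -195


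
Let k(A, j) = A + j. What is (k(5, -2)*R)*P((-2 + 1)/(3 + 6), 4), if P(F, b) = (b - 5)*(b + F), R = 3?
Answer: -35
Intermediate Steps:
P(F, b) = (-5 + b)*(F + b)
(k(5, -2)*R)*P((-2 + 1)/(3 + 6), 4) = ((5 - 2)*3)*(4² - 5*(-2 + 1)/(3 + 6) - 5*4 + ((-2 + 1)/(3 + 6))*4) = (3*3)*(16 - (-5)/9 - 20 - 1/9*4) = 9*(16 - (-5)/9 - 20 - 1*⅑*4) = 9*(16 - 5*(-⅑) - 20 - ⅑*4) = 9*(16 + 5/9 - 20 - 4/9) = 9*(-35/9) = -35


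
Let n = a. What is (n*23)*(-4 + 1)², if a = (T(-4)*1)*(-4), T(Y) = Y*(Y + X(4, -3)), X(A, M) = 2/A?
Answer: -11592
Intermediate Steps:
T(Y) = Y*(½ + Y) (T(Y) = Y*(Y + 2/4) = Y*(Y + 2*(¼)) = Y*(Y + ½) = Y*(½ + Y))
a = -56 (a = (-4*(½ - 4)*1)*(-4) = (-4*(-7/2)*1)*(-4) = (14*1)*(-4) = 14*(-4) = -56)
n = -56
(n*23)*(-4 + 1)² = (-56*23)*(-4 + 1)² = -1288*(-3)² = -1288*9 = -11592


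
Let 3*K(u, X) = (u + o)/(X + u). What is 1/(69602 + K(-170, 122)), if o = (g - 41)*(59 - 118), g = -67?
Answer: 72/5008243 ≈ 1.4376e-5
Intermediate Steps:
o = 6372 (o = (-67 - 41)*(59 - 118) = -108*(-59) = 6372)
K(u, X) = (6372 + u)/(3*(X + u)) (K(u, X) = ((u + 6372)/(X + u))/3 = ((6372 + u)/(X + u))/3 = (6372 + u)/(3*(X + u)))
1/(69602 + K(-170, 122)) = 1/(69602 + (2124 + (1/3)*(-170))/(122 - 170)) = 1/(69602 + (2124 - 170/3)/(-48)) = 1/(69602 - 1/48*6202/3) = 1/(69602 - 3101/72) = 1/(5008243/72) = 72/5008243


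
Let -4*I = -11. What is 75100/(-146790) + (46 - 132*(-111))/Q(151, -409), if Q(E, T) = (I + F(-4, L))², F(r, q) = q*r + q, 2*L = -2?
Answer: 3448058282/7765191 ≈ 444.04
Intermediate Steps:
L = -1 (L = (½)*(-2) = -1)
F(r, q) = q + q*r
I = 11/4 (I = -¼*(-11) = 11/4 ≈ 2.7500)
Q(E, T) = 529/16 (Q(E, T) = (11/4 - (1 - 4))² = (11/4 - 1*(-3))² = (11/4 + 3)² = (23/4)² = 529/16)
75100/(-146790) + (46 - 132*(-111))/Q(151, -409) = 75100/(-146790) + (46 - 132*(-111))/(529/16) = 75100*(-1/146790) + (46 + 14652)*(16/529) = -7510/14679 + 14698*(16/529) = -7510/14679 + 235168/529 = 3448058282/7765191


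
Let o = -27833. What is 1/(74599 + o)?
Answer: 1/46766 ≈ 2.1383e-5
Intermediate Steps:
1/(74599 + o) = 1/(74599 - 27833) = 1/46766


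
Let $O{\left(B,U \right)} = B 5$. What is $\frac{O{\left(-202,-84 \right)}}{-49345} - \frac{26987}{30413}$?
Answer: $- \frac{260191277}{300145897} \approx -0.86688$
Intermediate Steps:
$O{\left(B,U \right)} = 5 B$
$\frac{O{\left(-202,-84 \right)}}{-49345} - \frac{26987}{30413} = \frac{5 \left(-202\right)}{-49345} - \frac{26987}{30413} = \left(-1010\right) \left(- \frac{1}{49345}\right) - \frac{26987}{30413} = \frac{202}{9869} - \frac{26987}{30413} = - \frac{260191277}{300145897}$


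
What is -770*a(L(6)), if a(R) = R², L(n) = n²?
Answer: -997920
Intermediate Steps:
-770*a(L(6)) = -770*(6²)² = -770*36² = -770*1296 = -997920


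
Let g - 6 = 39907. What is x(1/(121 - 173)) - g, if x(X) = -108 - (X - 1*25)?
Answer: -2079791/52 ≈ -39996.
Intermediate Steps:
x(X) = -83 - X (x(X) = -108 - (X - 25) = -108 - (-25 + X) = -108 + (25 - X) = -83 - X)
g = 39913 (g = 6 + 39907 = 39913)
x(1/(121 - 173)) - g = (-83 - 1/(121 - 173)) - 1*39913 = (-83 - 1/(-52)) - 39913 = (-83 - 1*(-1/52)) - 39913 = (-83 + 1/52) - 39913 = -4315/52 - 39913 = -2079791/52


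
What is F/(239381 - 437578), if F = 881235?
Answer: -881235/198197 ≈ -4.4463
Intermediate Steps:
F/(239381 - 437578) = 881235/(239381 - 437578) = 881235/(-198197) = 881235*(-1/198197) = -881235/198197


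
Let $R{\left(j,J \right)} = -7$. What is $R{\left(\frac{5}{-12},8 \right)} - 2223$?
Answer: $-2230$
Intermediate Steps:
$R{\left(\frac{5}{-12},8 \right)} - 2223 = -7 - 2223 = -2230$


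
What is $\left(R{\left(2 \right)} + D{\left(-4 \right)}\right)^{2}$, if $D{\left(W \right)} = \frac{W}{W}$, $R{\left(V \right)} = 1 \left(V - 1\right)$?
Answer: $4$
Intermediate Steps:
$R{\left(V \right)} = -1 + V$ ($R{\left(V \right)} = 1 \left(-1 + V\right) = -1 + V$)
$D{\left(W \right)} = 1$
$\left(R{\left(2 \right)} + D{\left(-4 \right)}\right)^{2} = \left(\left(-1 + 2\right) + 1\right)^{2} = \left(1 + 1\right)^{2} = 2^{2} = 4$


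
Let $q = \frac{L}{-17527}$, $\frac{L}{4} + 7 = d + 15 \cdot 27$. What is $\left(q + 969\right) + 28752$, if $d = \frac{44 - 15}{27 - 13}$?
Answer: $\frac{3646428567}{122689} \approx 29721.0$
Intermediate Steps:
$d = \frac{29}{14} \approx 2.0714$
$L = \frac{11202}{7}$ ($L = -28 + 4 \left(\frac{29}{14} + 15 \cdot 27\right) = -28 + 4 \left(\frac{29}{14} + 405\right) = -28 + 4 \cdot \frac{5699}{14} = -28 + \frac{11398}{7} = \frac{11202}{7} \approx 1600.3$)
$q = - \frac{11202}{122689}$ ($q = \frac{11202}{7 \left(-17527\right)} = \frac{11202}{7} \left(- \frac{1}{17527}\right) = - \frac{11202}{122689} \approx -0.091304$)
$\left(q + 969\right) + 28752 = \left(- \frac{11202}{122689} + 969\right) + 28752 = \frac{118874439}{122689} + 28752 = \frac{3646428567}{122689}$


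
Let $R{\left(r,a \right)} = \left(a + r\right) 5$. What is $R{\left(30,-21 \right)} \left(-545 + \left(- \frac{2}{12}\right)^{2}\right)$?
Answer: $- \frac{98095}{4} \approx -24524.0$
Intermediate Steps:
$R{\left(r,a \right)} = 5 a + 5 r$
$R{\left(30,-21 \right)} \left(-545 + \left(- \frac{2}{12}\right)^{2}\right) = \left(5 \left(-21\right) + 5 \cdot 30\right) \left(-545 + \left(- \frac{2}{12}\right)^{2}\right) = \left(-105 + 150\right) \left(-545 + \left(\left(-2\right) \frac{1}{12}\right)^{2}\right) = 45 \left(-545 + \left(- \frac{1}{6}\right)^{2}\right) = 45 \left(-545 + \frac{1}{36}\right) = 45 \left(- \frac{19619}{36}\right) = - \frac{98095}{4}$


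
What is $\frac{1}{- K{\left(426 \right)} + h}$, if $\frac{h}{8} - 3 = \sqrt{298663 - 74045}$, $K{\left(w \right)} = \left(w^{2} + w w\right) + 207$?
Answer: $- \frac{363135}{131852652673} - \frac{8 \sqrt{224618}}{131852652673} \approx -2.7829 \cdot 10^{-6}$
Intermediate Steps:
$K{\left(w \right)} = 207 + 2 w^{2}$ ($K{\left(w \right)} = \left(w^{2} + w^{2}\right) + 207 = 2 w^{2} + 207 = 207 + 2 w^{2}$)
$h = 24 + 8 \sqrt{224618}$ ($h = 24 + 8 \sqrt{298663 - 74045} = 24 + 8 \sqrt{224618} \approx 3815.5$)
$\frac{1}{- K{\left(426 \right)} + h} = \frac{1}{- (207 + 2 \cdot 426^{2}) + \left(24 + 8 \sqrt{224618}\right)} = \frac{1}{- (207 + 2 \cdot 181476) + \left(24 + 8 \sqrt{224618}\right)} = \frac{1}{- (207 + 362952) + \left(24 + 8 \sqrt{224618}\right)} = \frac{1}{\left(-1\right) 363159 + \left(24 + 8 \sqrt{224618}\right)} = \frac{1}{-363159 + \left(24 + 8 \sqrt{224618}\right)} = \frac{1}{-363135 + 8 \sqrt{224618}}$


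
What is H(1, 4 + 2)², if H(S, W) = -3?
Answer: 9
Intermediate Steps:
H(1, 4 + 2)² = (-3)² = 9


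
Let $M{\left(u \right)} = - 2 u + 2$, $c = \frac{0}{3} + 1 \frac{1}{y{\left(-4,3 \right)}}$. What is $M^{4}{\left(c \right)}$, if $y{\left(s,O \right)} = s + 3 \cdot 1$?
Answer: $256$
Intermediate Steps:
$y{\left(s,O \right)} = 3 + s$ ($y{\left(s,O \right)} = s + 3 = 3 + s$)
$c = -1$ ($c = \frac{0}{3} + 1 \frac{1}{3 - 4} = 0 \cdot \frac{1}{3} + 1 \frac{1}{-1} = 0 + 1 \left(-1\right) = 0 - 1 = -1$)
$M{\left(u \right)} = 2 - 2 u$
$M^{4}{\left(c \right)} = \left(2 - -2\right)^{4} = \left(2 + 2\right)^{4} = 4^{4} = 256$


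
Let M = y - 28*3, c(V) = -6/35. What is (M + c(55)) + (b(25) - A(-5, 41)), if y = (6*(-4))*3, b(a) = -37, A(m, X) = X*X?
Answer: -65596/35 ≈ -1874.2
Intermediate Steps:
A(m, X) = X²
y = -72 (y = -24*3 = -72)
c(V) = -6/35 (c(V) = -6*1/35 = -6/35)
M = -156 (M = -72 - 28*3 = -72 - 84 = -156)
(M + c(55)) + (b(25) - A(-5, 41)) = (-156 - 6/35) + (-37 - 1*41²) = -5466/35 + (-37 - 1*1681) = -5466/35 + (-37 - 1681) = -5466/35 - 1718 = -65596/35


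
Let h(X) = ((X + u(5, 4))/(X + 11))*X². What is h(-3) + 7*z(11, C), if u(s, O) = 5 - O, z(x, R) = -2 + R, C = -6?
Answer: -233/4 ≈ -58.250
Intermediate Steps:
h(X) = X²*(1 + X)/(11 + X) (h(X) = ((X + (5 - 1*4))/(X + 11))*X² = ((X + (5 - 4))/(11 + X))*X² = ((X + 1)/(11 + X))*X² = ((1 + X)/(11 + X))*X² = X²*(1 + X)/(11 + X))
h(-3) + 7*z(11, C) = (-3)²*(1 - 3)/(11 - 3) + 7*(-2 - 6) = 9*(-2)/8 + 7*(-8) = 9*(⅛)*(-2) - 56 = -9/4 - 56 = -233/4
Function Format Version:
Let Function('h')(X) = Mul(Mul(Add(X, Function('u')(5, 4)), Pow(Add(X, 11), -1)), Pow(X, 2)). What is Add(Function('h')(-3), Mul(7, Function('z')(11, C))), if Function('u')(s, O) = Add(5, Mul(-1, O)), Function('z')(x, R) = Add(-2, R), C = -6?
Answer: Rational(-233, 4) ≈ -58.250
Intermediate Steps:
Function('h')(X) = Mul(Pow(X, 2), Pow(Add(11, X), -1), Add(1, X)) (Function('h')(X) = Mul(Mul(Add(X, Add(5, Mul(-1, 4))), Pow(Add(X, 11), -1)), Pow(X, 2)) = Mul(Mul(Add(X, Add(5, -4)), Pow(Add(11, X), -1)), Pow(X, 2)) = Mul(Mul(Add(X, 1), Pow(Add(11, X), -1)), Pow(X, 2)) = Mul(Mul(Add(1, X), Pow(Add(11, X), -1)), Pow(X, 2)) = Mul(Mul(Pow(Add(11, X), -1), Add(1, X)), Pow(X, 2)) = Mul(Pow(X, 2), Pow(Add(11, X), -1), Add(1, X)))
Add(Function('h')(-3), Mul(7, Function('z')(11, C))) = Add(Mul(Pow(-3, 2), Pow(Add(11, -3), -1), Add(1, -3)), Mul(7, Add(-2, -6))) = Add(Mul(9, Pow(8, -1), -2), Mul(7, -8)) = Add(Mul(9, Rational(1, 8), -2), -56) = Add(Rational(-9, 4), -56) = Rational(-233, 4)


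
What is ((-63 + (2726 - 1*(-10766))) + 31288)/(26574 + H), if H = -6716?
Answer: 44717/19858 ≈ 2.2518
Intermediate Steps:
((-63 + (2726 - 1*(-10766))) + 31288)/(26574 + H) = ((-63 + (2726 - 1*(-10766))) + 31288)/(26574 - 6716) = ((-63 + (2726 + 10766)) + 31288)/19858 = ((-63 + 13492) + 31288)*(1/19858) = (13429 + 31288)*(1/19858) = 44717*(1/19858) = 44717/19858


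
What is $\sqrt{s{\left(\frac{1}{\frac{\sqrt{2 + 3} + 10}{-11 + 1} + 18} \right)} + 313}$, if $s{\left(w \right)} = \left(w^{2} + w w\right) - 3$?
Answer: $\frac{170 \sqrt{358430 - 4216 \sqrt{5}}}{5779} + \frac{\sqrt{5} \sqrt{358430 - 4216 \sqrt{5}}}{5779} \approx 17.607$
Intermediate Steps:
$s{\left(w \right)} = -3 + 2 w^{2}$ ($s{\left(w \right)} = \left(w^{2} + w^{2}\right) - 3 = 2 w^{2} - 3 = -3 + 2 w^{2}$)
$\sqrt{s{\left(\frac{1}{\frac{\sqrt{2 + 3} + 10}{-11 + 1} + 18} \right)} + 313} = \sqrt{\left(-3 + 2 \left(\frac{1}{\frac{\sqrt{2 + 3} + 10}{-11 + 1} + 18}\right)^{2}\right) + 313} = \sqrt{\left(-3 + 2 \left(\frac{1}{\frac{\sqrt{5} + 10}{-10} + 18}\right)^{2}\right) + 313} = \sqrt{\left(-3 + 2 \left(\frac{1}{\left(10 + \sqrt{5}\right) \left(- \frac{1}{10}\right) + 18}\right)^{2}\right) + 313} = \sqrt{\left(-3 + 2 \left(\frac{1}{\left(-1 - \frac{\sqrt{5}}{10}\right) + 18}\right)^{2}\right) + 313} = \sqrt{\left(-3 + 2 \left(\frac{1}{17 - \frac{\sqrt{5}}{10}}\right)^{2}\right) + 313} = \sqrt{\left(-3 + \frac{2}{\left(17 - \frac{\sqrt{5}}{10}\right)^{2}}\right) + 313} = \sqrt{310 + \frac{2}{\left(17 - \frac{\sqrt{5}}{10}\right)^{2}}}$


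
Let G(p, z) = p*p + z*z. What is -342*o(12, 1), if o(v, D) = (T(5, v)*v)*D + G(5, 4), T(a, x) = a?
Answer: -34542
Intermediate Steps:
G(p, z) = p² + z²
o(v, D) = 41 + 5*D*v (o(v, D) = (5*v)*D + (5² + 4²) = 5*D*v + (25 + 16) = 5*D*v + 41 = 41 + 5*D*v)
-342*o(12, 1) = -342*(41 + 5*1*12) = -342*(41 + 60) = -342*101 = -34542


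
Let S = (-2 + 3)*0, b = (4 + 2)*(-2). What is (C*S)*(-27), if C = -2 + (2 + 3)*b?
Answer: 0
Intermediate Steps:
b = -12 (b = 6*(-2) = -12)
S = 0 (S = 1*0 = 0)
C = -62 (C = -2 + (2 + 3)*(-12) = -2 + 5*(-12) = -2 - 60 = -62)
(C*S)*(-27) = -62*0*(-27) = 0*(-27) = 0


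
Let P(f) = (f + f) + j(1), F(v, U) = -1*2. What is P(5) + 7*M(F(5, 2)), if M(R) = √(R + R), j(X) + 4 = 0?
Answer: 6 + 14*I ≈ 6.0 + 14.0*I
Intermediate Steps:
j(X) = -4 (j(X) = -4 + 0 = -4)
F(v, U) = -2
P(f) = -4 + 2*f (P(f) = (f + f) - 4 = 2*f - 4 = -4 + 2*f)
M(R) = √2*√R (M(R) = √(2*R) = √2*√R)
P(5) + 7*M(F(5, 2)) = (-4 + 2*5) + 7*(√2*√(-2)) = (-4 + 10) + 7*(√2*(I*√2)) = 6 + 7*(2*I) = 6 + 14*I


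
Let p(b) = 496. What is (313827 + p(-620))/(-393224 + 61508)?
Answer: -314323/331716 ≈ -0.94757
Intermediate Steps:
(313827 + p(-620))/(-393224 + 61508) = (313827 + 496)/(-393224 + 61508) = 314323/(-331716) = 314323*(-1/331716) = -314323/331716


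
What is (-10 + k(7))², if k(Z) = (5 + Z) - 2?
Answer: 0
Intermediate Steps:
k(Z) = 3 + Z
(-10 + k(7))² = (-10 + (3 + 7))² = (-10 + 10)² = 0² = 0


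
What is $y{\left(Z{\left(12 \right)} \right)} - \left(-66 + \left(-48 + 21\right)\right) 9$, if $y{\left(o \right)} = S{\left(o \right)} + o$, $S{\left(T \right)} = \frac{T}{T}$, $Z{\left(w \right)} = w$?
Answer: $850$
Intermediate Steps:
$S{\left(T \right)} = 1$
$y{\left(o \right)} = 1 + o$
$y{\left(Z{\left(12 \right)} \right)} - \left(-66 + \left(-48 + 21\right)\right) 9 = \left(1 + 12\right) - \left(-66 + \left(-48 + 21\right)\right) 9 = 13 - \left(-66 - 27\right) 9 = 13 - \left(-93\right) 9 = 13 - -837 = 13 + 837 = 850$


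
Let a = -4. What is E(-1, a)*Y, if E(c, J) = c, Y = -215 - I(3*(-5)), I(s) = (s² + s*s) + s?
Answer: 650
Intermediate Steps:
I(s) = s + 2*s² (I(s) = (s² + s²) + s = 2*s² + s = s + 2*s²)
Y = -650 (Y = -215 - 3*(-5)*(1 + 2*(3*(-5))) = -215 - (-15)*(1 + 2*(-15)) = -215 - (-15)*(1 - 30) = -215 - (-15)*(-29) = -215 - 1*435 = -215 - 435 = -650)
E(-1, a)*Y = -1*(-650) = 650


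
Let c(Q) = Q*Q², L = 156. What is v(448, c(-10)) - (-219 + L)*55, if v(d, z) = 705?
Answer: 4170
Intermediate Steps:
c(Q) = Q³
v(448, c(-10)) - (-219 + L)*55 = 705 - (-219 + 156)*55 = 705 - (-63)*55 = 705 - 1*(-3465) = 705 + 3465 = 4170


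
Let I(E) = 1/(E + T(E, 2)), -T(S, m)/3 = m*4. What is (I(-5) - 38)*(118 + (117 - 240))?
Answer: 5515/29 ≈ 190.17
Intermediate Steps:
T(S, m) = -12*m (T(S, m) = -3*m*4 = -12*m)
I(E) = 1/(-24 + E) (I(E) = 1/(E - 12*2) = 1/(E - 24) = 1/(-24 + E))
(I(-5) - 38)*(118 + (117 - 240)) = (1/(-24 - 5) - 38)*(118 + (117 - 240)) = (1/(-29) - 38)*(118 - 123) = (-1/29 - 38)*(-5) = -1103/29*(-5) = 5515/29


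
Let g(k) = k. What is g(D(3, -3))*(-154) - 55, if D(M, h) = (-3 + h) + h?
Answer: 1331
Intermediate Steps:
D(M, h) = -3 + 2*h
g(D(3, -3))*(-154) - 55 = (-3 + 2*(-3))*(-154) - 55 = (-3 - 6)*(-154) - 55 = -9*(-154) - 55 = 1386 - 55 = 1331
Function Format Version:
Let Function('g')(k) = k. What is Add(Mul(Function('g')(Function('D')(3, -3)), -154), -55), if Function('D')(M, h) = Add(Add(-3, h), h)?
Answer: 1331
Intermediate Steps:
Function('D')(M, h) = Add(-3, Mul(2, h))
Add(Mul(Function('g')(Function('D')(3, -3)), -154), -55) = Add(Mul(Add(-3, Mul(2, -3)), -154), -55) = Add(Mul(Add(-3, -6), -154), -55) = Add(Mul(-9, -154), -55) = Add(1386, -55) = 1331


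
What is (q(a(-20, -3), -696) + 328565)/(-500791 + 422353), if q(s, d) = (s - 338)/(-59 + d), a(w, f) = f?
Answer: -41344486/9870115 ≈ -4.1889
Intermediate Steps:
q(s, d) = (-338 + s)/(-59 + d)
(q(a(-20, -3), -696) + 328565)/(-500791 + 422353) = ((-338 - 3)/(-59 - 696) + 328565)/(-500791 + 422353) = (-341/(-755) + 328565)/(-78438) = (-1/755*(-341) + 328565)*(-1/78438) = (341/755 + 328565)*(-1/78438) = (248066916/755)*(-1/78438) = -41344486/9870115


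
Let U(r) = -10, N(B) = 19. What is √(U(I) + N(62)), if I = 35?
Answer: 3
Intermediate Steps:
√(U(I) + N(62)) = √(-10 + 19) = √9 = 3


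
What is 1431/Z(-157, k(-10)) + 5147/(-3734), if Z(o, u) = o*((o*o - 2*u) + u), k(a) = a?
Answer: -19931763415/14456042842 ≈ -1.3788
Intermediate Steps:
Z(o, u) = o*(o² - u) (Z(o, u) = o*((o² - 2*u) + u) = o*(o² - u))
1431/Z(-157, k(-10)) + 5147/(-3734) = 1431/((-157*((-157)² - 1*(-10)))) + 5147/(-3734) = 1431/((-157*(24649 + 10))) + 5147*(-1/3734) = 1431/((-157*24659)) - 5147/3734 = 1431/(-3871463) - 5147/3734 = 1431*(-1/3871463) - 5147/3734 = -1431/3871463 - 5147/3734 = -19931763415/14456042842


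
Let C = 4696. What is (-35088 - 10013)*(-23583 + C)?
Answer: 851822587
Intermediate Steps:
(-35088 - 10013)*(-23583 + C) = (-35088 - 10013)*(-23583 + 4696) = -45101*(-18887) = 851822587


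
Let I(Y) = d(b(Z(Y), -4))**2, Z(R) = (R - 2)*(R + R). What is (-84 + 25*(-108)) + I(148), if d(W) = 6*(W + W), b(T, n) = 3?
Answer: -1488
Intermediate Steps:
Z(R) = 2*R*(-2 + R) (Z(R) = (-2 + R)*(2*R) = 2*R*(-2 + R))
d(W) = 12*W (d(W) = 6*(2*W) = 12*W)
I(Y) = 1296 (I(Y) = (12*3)**2 = 36**2 = 1296)
(-84 + 25*(-108)) + I(148) = (-84 + 25*(-108)) + 1296 = (-84 - 2700) + 1296 = -2784 + 1296 = -1488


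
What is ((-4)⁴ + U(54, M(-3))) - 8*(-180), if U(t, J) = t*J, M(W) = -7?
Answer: 1318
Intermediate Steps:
U(t, J) = J*t
((-4)⁴ + U(54, M(-3))) - 8*(-180) = ((-4)⁴ - 7*54) - 8*(-180) = (256 - 378) + 1440 = -122 + 1440 = 1318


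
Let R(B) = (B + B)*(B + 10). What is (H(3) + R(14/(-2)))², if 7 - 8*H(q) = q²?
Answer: 28561/16 ≈ 1785.1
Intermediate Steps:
H(q) = 7/8 - q²/8
R(B) = 2*B*(10 + B) (R(B) = (2*B)*(10 + B) = 2*B*(10 + B))
(H(3) + R(14/(-2)))² = ((7/8 - ⅛*3²) + 2*(14/(-2))*(10 + 14/(-2)))² = ((7/8 - ⅛*9) + 2*(14*(-½))*(10 + 14*(-½)))² = ((7/8 - 9/8) + 2*(-7)*(10 - 7))² = (-¼ + 2*(-7)*3)² = (-¼ - 42)² = (-169/4)² = 28561/16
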